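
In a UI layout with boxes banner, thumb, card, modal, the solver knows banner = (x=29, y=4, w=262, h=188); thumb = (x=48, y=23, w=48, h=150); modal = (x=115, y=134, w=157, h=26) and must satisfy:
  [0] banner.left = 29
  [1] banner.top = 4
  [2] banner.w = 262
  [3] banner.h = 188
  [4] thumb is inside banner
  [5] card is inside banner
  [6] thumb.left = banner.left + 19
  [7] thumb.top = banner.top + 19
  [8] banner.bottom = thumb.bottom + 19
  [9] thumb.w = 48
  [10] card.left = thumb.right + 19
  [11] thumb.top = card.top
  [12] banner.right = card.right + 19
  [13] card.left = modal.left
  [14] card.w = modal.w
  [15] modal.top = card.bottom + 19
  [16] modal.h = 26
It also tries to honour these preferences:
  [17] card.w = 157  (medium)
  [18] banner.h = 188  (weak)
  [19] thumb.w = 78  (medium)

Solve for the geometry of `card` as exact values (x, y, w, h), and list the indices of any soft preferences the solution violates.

card = (x=115, y=23, w=157, h=92)
violated soft preferences: 19

1. card.x = 115  [card.left = thumb.right + 19]
2. card.y = 23  [thumb.top = card.top]
3. card.w = 157  [banner.right = card.right + 19]
4. card.h = 92  [modal.top = card.bottom + 19]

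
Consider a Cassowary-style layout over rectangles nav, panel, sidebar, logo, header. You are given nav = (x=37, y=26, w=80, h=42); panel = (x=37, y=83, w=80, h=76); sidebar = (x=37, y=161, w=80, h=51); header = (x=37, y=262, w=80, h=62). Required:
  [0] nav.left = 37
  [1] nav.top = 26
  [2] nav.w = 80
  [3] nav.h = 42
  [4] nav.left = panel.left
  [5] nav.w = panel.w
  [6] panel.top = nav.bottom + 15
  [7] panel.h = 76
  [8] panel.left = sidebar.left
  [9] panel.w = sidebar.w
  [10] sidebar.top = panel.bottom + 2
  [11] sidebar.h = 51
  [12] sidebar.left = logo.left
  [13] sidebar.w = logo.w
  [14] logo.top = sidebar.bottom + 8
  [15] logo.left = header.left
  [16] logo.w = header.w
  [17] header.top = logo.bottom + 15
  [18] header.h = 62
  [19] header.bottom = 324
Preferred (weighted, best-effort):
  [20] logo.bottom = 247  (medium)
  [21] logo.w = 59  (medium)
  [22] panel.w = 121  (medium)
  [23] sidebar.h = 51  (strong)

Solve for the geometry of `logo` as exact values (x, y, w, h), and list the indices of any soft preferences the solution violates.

1. logo.x = 37  [sidebar.left = logo.left]
2. logo.w = 80  [sidebar.w = logo.w]
3. logo.y = 220  [logo.top = sidebar.bottom + 8]
4. logo.h = 27  [header.top = logo.bottom + 15]

logo = (x=37, y=220, w=80, h=27)
violated soft preferences: 21, 22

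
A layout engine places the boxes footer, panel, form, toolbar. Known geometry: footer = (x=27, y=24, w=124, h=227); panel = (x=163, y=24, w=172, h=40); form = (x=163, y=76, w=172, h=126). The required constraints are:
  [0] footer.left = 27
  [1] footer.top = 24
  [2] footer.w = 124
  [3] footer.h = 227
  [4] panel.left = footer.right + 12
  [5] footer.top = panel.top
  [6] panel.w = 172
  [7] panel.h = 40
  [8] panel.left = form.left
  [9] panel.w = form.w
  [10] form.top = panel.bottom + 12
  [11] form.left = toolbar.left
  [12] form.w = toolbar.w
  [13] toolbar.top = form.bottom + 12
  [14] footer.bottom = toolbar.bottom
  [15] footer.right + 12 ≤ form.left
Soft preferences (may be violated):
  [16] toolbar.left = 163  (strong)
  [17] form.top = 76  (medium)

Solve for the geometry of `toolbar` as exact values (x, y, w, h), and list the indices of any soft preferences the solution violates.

toolbar = (x=163, y=214, w=172, h=37)
violated soft preferences: none

1. toolbar.x = 163  [form.left = toolbar.left]
2. toolbar.w = 172  [form.w = toolbar.w]
3. toolbar.y = 214  [toolbar.top = form.bottom + 12]
4. toolbar.h = 37  [footer.bottom = toolbar.bottom]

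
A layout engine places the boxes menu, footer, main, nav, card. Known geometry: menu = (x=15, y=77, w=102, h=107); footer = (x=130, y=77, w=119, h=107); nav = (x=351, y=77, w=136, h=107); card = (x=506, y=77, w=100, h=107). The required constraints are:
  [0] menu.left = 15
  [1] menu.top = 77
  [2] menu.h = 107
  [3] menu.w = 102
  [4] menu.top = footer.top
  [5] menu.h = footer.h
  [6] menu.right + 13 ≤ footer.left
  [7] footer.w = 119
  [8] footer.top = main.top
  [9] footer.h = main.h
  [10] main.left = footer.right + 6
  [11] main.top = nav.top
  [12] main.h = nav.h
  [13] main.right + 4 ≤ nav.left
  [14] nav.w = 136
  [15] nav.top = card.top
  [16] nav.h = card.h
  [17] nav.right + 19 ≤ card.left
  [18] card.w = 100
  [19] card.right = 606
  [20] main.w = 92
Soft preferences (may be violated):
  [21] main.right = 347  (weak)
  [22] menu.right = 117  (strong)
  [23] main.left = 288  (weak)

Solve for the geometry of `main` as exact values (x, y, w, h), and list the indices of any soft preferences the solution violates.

main = (x=255, y=77, w=92, h=107)
violated soft preferences: 23

1. main.y = 77  [footer.top = main.top]
2. main.h = 107  [footer.h = main.h]
3. main.x = 255  [main.left = footer.right + 6]
4. main.w = 92  [main.w = 92]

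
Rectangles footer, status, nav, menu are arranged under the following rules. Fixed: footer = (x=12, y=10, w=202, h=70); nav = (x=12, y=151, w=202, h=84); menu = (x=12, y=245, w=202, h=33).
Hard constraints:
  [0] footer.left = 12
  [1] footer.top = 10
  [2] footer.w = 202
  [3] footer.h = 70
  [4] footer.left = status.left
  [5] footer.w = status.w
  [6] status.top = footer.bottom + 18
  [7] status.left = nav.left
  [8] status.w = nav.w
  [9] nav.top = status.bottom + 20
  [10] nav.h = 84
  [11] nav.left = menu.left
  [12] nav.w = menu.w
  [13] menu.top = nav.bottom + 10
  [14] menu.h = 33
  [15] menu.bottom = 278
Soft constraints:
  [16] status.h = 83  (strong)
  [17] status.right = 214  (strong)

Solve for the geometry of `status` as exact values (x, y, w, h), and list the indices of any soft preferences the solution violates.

1. status.x = 12  [footer.left = status.left]
2. status.w = 202  [footer.w = status.w]
3. status.y = 98  [status.top = footer.bottom + 18]
4. status.h = 33  [nav.top = status.bottom + 20]

status = (x=12, y=98, w=202, h=33)
violated soft preferences: 16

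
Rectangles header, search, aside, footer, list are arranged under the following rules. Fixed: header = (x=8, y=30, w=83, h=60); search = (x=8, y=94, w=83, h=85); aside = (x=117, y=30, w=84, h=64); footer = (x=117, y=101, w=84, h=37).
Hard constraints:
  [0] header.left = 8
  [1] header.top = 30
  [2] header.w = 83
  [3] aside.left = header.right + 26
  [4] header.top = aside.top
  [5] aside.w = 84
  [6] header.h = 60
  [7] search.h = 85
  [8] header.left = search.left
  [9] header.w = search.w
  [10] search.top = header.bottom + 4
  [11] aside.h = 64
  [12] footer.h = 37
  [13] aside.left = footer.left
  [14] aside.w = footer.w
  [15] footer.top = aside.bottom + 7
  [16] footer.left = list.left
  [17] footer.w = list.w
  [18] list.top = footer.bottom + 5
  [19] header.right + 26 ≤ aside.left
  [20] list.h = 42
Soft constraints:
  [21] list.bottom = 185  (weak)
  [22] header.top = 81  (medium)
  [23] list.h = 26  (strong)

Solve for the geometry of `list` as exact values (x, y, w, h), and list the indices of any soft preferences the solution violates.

list = (x=117, y=143, w=84, h=42)
violated soft preferences: 22, 23

1. list.x = 117  [footer.left = list.left]
2. list.w = 84  [footer.w = list.w]
3. list.y = 143  [list.top = footer.bottom + 5]
4. list.h = 42  [list.h = 42]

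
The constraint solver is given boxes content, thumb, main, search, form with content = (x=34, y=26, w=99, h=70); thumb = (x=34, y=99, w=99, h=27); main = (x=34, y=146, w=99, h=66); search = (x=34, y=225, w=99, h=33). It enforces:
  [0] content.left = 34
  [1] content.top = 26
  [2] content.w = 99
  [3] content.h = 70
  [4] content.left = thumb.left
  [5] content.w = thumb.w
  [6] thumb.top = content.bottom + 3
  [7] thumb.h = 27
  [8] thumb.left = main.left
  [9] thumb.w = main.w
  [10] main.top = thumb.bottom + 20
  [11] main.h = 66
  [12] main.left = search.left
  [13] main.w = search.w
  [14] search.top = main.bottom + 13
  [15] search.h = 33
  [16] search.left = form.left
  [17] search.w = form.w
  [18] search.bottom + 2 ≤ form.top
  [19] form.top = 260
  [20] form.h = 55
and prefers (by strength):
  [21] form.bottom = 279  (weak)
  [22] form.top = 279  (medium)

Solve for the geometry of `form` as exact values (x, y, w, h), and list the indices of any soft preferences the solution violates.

1. form.x = 34  [search.left = form.left]
2. form.w = 99  [search.w = form.w]
3. form.y = 260  [form.top = 260]
4. form.h = 55  [form.h = 55]

form = (x=34, y=260, w=99, h=55)
violated soft preferences: 21, 22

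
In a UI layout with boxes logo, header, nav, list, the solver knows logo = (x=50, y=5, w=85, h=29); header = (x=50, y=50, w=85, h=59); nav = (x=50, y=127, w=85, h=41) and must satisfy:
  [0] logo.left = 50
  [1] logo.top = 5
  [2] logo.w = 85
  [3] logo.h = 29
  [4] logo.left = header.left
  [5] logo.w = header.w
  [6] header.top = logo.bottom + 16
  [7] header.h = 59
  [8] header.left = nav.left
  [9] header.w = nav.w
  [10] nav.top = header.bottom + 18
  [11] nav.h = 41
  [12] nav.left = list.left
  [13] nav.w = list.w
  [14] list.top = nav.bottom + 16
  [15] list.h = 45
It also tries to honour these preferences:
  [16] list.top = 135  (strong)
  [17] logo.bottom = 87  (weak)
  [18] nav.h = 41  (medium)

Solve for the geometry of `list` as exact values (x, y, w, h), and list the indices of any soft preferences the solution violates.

1. list.x = 50  [nav.left = list.left]
2. list.w = 85  [nav.w = list.w]
3. list.y = 184  [list.top = nav.bottom + 16]
4. list.h = 45  [list.h = 45]

list = (x=50, y=184, w=85, h=45)
violated soft preferences: 16, 17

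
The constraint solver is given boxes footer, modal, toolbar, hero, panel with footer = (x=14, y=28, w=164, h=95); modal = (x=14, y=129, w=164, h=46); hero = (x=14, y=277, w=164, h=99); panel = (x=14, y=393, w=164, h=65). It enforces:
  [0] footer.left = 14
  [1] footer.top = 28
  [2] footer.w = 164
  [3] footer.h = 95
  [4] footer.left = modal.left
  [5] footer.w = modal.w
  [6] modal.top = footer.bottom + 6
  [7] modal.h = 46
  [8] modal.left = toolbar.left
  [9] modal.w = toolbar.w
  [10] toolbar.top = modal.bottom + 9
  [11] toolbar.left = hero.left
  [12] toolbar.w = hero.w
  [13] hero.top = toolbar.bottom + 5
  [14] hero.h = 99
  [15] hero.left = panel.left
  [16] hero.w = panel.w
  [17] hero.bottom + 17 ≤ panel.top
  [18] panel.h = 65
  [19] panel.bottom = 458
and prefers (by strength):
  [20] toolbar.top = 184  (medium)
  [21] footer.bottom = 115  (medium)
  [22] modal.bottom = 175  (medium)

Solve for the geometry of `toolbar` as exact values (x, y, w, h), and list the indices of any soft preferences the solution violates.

toolbar = (x=14, y=184, w=164, h=88)
violated soft preferences: 21

1. toolbar.x = 14  [modal.left = toolbar.left]
2. toolbar.w = 164  [modal.w = toolbar.w]
3. toolbar.y = 184  [toolbar.top = modal.bottom + 9]
4. toolbar.h = 88  [hero.top = toolbar.bottom + 5]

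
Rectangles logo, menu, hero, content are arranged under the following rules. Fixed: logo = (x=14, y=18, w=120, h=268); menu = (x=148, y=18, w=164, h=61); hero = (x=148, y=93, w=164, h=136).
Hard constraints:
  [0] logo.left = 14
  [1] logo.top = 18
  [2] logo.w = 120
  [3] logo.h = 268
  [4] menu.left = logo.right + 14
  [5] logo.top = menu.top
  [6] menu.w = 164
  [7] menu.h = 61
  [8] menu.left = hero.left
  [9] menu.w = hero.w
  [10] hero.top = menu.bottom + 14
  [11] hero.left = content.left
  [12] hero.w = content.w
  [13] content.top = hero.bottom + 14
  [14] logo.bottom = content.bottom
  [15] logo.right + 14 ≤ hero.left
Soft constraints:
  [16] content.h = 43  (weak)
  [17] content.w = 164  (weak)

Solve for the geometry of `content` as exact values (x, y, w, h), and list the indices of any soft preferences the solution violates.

1. content.x = 148  [hero.left = content.left]
2. content.w = 164  [hero.w = content.w]
3. content.y = 243  [content.top = hero.bottom + 14]
4. content.h = 43  [logo.bottom = content.bottom]

content = (x=148, y=243, w=164, h=43)
violated soft preferences: none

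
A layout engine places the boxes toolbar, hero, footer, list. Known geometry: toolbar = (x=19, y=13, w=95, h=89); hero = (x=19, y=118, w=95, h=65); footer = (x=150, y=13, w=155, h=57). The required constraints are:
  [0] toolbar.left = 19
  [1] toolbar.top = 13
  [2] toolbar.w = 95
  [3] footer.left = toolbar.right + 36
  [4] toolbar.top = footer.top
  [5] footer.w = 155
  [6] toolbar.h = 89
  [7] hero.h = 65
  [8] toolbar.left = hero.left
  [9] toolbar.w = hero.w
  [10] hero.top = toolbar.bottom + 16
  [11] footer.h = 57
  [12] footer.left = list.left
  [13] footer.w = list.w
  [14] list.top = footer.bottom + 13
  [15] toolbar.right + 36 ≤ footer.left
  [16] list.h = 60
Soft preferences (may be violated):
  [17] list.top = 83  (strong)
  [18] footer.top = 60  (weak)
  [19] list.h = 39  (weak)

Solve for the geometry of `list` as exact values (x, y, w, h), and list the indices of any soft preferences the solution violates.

1. list.x = 150  [footer.left = list.left]
2. list.w = 155  [footer.w = list.w]
3. list.y = 83  [list.top = footer.bottom + 13]
4. list.h = 60  [list.h = 60]

list = (x=150, y=83, w=155, h=60)
violated soft preferences: 18, 19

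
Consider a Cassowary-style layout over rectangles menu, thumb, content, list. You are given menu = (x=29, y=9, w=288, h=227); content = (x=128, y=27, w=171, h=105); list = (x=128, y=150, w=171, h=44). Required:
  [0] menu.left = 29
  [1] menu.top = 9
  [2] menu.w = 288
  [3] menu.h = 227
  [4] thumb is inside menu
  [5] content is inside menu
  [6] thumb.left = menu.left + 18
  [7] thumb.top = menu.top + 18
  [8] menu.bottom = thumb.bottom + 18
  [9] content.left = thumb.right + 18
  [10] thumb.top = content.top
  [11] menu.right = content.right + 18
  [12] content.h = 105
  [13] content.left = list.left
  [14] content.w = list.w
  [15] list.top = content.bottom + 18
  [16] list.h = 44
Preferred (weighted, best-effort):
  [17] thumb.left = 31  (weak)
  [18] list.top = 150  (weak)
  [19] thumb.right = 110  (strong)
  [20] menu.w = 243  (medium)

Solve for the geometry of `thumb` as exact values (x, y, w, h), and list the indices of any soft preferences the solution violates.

thumb = (x=47, y=27, w=63, h=191)
violated soft preferences: 17, 20

1. thumb.x = 47  [thumb.left = menu.left + 18]
2. thumb.y = 27  [thumb.top = menu.top + 18]
3. thumb.h = 191  [menu.bottom = thumb.bottom + 18]
4. thumb.w = 63  [content.left = thumb.right + 18]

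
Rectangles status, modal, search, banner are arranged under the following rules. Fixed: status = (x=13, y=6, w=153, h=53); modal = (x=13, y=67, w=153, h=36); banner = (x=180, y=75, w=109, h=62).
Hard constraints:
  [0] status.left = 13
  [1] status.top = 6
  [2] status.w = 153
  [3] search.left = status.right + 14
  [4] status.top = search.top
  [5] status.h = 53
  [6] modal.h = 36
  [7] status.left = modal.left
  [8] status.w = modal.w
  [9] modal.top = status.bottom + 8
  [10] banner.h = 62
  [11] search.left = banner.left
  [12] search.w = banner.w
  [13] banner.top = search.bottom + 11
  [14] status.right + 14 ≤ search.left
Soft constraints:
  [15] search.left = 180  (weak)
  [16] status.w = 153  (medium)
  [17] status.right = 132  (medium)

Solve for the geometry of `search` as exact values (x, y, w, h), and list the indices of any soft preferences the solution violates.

1. search.x = 180  [search.left = status.right + 14]
2. search.y = 6  [status.top = search.top]
3. search.w = 109  [search.w = banner.w]
4. search.h = 58  [banner.top = search.bottom + 11]

search = (x=180, y=6, w=109, h=58)
violated soft preferences: 17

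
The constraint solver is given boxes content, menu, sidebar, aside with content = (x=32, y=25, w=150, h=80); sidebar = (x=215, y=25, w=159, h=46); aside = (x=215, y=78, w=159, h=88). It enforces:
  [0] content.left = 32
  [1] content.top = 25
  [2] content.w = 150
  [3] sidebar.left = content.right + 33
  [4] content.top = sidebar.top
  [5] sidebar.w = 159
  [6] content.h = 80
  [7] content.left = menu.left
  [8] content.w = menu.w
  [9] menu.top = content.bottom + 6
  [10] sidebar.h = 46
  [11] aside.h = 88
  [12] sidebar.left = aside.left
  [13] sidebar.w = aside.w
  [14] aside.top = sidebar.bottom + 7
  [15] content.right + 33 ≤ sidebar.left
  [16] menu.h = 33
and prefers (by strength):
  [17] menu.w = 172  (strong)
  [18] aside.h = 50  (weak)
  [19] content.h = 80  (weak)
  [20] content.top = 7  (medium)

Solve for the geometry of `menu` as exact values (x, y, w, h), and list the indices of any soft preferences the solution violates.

menu = (x=32, y=111, w=150, h=33)
violated soft preferences: 17, 18, 20

1. menu.x = 32  [content.left = menu.left]
2. menu.w = 150  [content.w = menu.w]
3. menu.y = 111  [menu.top = content.bottom + 6]
4. menu.h = 33  [menu.h = 33]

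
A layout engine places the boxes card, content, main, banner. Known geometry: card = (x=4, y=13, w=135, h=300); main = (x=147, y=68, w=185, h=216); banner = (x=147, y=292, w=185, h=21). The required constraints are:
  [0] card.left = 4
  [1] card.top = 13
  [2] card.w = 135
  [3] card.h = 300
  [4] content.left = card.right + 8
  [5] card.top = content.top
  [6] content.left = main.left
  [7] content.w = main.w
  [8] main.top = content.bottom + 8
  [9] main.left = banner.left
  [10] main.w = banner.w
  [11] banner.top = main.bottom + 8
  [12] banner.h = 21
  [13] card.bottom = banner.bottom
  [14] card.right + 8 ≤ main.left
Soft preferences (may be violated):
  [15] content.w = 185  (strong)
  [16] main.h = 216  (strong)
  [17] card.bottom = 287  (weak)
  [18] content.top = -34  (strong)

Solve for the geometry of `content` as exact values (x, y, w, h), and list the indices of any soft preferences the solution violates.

1. content.x = 147  [content.left = card.right + 8]
2. content.y = 13  [card.top = content.top]
3. content.w = 185  [content.w = main.w]
4. content.h = 47  [main.top = content.bottom + 8]

content = (x=147, y=13, w=185, h=47)
violated soft preferences: 17, 18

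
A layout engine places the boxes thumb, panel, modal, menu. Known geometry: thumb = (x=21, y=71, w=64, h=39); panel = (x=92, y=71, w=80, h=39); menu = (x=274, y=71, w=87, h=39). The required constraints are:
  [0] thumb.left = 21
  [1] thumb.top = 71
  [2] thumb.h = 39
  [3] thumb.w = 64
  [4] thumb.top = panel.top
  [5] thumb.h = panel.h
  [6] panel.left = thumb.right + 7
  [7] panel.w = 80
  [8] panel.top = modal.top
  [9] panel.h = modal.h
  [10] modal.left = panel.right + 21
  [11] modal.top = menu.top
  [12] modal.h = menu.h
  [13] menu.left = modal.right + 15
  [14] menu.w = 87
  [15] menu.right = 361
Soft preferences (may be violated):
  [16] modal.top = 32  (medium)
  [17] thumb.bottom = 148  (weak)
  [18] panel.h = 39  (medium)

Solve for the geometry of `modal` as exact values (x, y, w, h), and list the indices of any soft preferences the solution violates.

modal = (x=193, y=71, w=66, h=39)
violated soft preferences: 16, 17

1. modal.y = 71  [panel.top = modal.top]
2. modal.h = 39  [panel.h = modal.h]
3. modal.x = 193  [modal.left = panel.right + 21]
4. modal.w = 66  [menu.left = modal.right + 15]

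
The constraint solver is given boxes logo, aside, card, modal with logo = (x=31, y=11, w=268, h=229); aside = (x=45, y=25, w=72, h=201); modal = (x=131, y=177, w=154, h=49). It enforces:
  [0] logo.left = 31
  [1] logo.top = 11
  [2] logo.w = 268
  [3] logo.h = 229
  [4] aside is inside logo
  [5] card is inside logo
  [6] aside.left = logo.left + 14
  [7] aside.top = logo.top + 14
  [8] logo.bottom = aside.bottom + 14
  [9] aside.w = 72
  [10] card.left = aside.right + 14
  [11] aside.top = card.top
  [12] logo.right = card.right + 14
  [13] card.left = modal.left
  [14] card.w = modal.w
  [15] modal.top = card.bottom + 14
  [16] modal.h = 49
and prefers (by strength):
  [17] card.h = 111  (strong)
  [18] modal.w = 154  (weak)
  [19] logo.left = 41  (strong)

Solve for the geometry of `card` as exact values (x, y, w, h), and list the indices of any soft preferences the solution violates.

1. card.x = 131  [card.left = aside.right + 14]
2. card.y = 25  [aside.top = card.top]
3. card.w = 154  [logo.right = card.right + 14]
4. card.h = 138  [modal.top = card.bottom + 14]

card = (x=131, y=25, w=154, h=138)
violated soft preferences: 17, 19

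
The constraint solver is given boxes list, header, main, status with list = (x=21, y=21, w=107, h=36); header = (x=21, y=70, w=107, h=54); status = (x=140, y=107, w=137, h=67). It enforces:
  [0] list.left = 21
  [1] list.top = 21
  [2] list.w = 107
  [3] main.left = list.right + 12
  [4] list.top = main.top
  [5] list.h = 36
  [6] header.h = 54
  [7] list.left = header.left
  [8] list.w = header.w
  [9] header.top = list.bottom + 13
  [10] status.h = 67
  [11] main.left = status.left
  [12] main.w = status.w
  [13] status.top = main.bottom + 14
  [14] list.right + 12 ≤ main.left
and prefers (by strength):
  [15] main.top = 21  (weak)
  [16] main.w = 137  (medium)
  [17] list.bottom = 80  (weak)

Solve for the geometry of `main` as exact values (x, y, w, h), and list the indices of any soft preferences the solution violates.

1. main.x = 140  [main.left = list.right + 12]
2. main.y = 21  [list.top = main.top]
3. main.w = 137  [main.w = status.w]
4. main.h = 72  [status.top = main.bottom + 14]

main = (x=140, y=21, w=137, h=72)
violated soft preferences: 17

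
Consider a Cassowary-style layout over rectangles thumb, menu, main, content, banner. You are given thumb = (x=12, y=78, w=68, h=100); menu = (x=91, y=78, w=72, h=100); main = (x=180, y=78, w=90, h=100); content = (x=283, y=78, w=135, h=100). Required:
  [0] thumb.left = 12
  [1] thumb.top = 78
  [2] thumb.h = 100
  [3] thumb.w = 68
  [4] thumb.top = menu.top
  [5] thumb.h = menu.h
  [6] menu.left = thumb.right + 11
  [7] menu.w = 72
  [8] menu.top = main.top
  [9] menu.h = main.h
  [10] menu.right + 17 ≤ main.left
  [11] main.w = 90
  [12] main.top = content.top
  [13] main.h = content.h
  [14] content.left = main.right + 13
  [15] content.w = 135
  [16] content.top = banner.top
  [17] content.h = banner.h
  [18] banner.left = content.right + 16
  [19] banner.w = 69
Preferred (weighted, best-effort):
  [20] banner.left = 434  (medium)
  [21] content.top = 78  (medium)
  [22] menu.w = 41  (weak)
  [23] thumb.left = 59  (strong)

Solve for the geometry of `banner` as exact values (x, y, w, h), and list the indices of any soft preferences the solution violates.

banner = (x=434, y=78, w=69, h=100)
violated soft preferences: 22, 23

1. banner.y = 78  [content.top = banner.top]
2. banner.h = 100  [content.h = banner.h]
3. banner.x = 434  [banner.left = content.right + 16]
4. banner.w = 69  [banner.w = 69]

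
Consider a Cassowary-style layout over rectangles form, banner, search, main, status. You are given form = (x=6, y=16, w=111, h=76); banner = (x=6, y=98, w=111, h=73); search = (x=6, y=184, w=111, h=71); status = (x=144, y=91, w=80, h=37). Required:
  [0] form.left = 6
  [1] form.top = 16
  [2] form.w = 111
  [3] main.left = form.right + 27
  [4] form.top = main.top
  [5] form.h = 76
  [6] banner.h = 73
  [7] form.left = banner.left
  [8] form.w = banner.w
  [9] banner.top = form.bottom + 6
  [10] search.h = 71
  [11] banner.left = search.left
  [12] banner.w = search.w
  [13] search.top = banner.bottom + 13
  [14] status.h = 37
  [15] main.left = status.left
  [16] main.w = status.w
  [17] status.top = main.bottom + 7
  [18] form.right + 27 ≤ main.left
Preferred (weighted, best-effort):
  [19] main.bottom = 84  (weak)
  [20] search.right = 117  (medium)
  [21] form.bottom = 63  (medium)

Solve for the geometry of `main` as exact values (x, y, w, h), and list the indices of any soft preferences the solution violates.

1. main.x = 144  [main.left = form.right + 27]
2. main.y = 16  [form.top = main.top]
3. main.w = 80  [main.w = status.w]
4. main.h = 68  [status.top = main.bottom + 7]

main = (x=144, y=16, w=80, h=68)
violated soft preferences: 21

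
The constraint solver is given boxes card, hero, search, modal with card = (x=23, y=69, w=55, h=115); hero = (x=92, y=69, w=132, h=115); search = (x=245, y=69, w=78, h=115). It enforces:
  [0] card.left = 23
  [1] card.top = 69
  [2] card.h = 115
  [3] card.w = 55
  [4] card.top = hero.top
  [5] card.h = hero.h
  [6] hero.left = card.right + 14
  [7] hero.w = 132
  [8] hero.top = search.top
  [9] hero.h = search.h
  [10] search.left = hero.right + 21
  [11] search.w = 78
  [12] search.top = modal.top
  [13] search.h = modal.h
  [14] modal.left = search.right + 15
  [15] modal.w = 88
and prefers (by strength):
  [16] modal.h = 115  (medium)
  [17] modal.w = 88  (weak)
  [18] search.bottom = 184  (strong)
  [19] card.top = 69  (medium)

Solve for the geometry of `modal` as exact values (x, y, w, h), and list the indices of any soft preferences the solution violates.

modal = (x=338, y=69, w=88, h=115)
violated soft preferences: none

1. modal.y = 69  [search.top = modal.top]
2. modal.h = 115  [search.h = modal.h]
3. modal.x = 338  [modal.left = search.right + 15]
4. modal.w = 88  [modal.w = 88]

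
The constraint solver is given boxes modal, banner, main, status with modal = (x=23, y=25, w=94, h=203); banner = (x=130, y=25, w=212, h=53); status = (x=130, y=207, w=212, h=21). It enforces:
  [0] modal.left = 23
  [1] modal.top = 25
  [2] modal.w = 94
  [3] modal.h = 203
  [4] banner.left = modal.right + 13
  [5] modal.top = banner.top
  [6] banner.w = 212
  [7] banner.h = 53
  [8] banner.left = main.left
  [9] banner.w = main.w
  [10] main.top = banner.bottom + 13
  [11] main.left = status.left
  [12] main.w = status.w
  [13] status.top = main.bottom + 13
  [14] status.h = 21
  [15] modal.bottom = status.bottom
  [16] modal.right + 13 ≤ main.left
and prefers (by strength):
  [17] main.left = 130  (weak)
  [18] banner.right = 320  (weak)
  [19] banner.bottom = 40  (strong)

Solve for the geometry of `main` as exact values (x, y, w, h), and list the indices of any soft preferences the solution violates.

main = (x=130, y=91, w=212, h=103)
violated soft preferences: 18, 19

1. main.x = 130  [banner.left = main.left]
2. main.w = 212  [banner.w = main.w]
3. main.y = 91  [main.top = banner.bottom + 13]
4. main.h = 103  [status.top = main.bottom + 13]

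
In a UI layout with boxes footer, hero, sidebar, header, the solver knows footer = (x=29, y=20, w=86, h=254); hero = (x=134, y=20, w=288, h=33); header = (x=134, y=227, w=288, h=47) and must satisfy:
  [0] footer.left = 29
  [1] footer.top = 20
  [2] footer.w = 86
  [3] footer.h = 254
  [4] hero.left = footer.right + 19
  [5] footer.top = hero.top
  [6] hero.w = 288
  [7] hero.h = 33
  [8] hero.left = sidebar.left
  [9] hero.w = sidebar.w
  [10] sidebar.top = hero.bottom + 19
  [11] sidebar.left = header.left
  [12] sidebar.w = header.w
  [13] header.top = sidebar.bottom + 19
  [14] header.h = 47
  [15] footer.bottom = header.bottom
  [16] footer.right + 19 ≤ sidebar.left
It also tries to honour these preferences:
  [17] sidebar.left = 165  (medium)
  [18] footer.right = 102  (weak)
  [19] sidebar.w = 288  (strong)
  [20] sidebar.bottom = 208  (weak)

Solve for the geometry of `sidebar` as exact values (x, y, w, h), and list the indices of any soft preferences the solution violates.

1. sidebar.x = 134  [hero.left = sidebar.left]
2. sidebar.w = 288  [hero.w = sidebar.w]
3. sidebar.y = 72  [sidebar.top = hero.bottom + 19]
4. sidebar.h = 136  [header.top = sidebar.bottom + 19]

sidebar = (x=134, y=72, w=288, h=136)
violated soft preferences: 17, 18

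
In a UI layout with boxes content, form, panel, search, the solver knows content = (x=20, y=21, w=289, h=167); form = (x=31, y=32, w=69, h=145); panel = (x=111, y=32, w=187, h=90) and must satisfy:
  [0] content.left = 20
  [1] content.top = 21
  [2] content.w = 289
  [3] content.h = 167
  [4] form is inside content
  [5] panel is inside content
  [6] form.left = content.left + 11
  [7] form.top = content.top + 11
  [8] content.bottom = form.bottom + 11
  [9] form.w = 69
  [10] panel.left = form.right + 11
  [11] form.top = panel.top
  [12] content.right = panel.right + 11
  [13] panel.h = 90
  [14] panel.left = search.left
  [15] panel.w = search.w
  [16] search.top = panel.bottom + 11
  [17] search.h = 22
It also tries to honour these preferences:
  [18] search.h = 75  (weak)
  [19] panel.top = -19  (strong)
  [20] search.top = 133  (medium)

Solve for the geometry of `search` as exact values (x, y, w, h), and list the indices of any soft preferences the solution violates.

search = (x=111, y=133, w=187, h=22)
violated soft preferences: 18, 19

1. search.x = 111  [panel.left = search.left]
2. search.w = 187  [panel.w = search.w]
3. search.y = 133  [search.top = panel.bottom + 11]
4. search.h = 22  [search.h = 22]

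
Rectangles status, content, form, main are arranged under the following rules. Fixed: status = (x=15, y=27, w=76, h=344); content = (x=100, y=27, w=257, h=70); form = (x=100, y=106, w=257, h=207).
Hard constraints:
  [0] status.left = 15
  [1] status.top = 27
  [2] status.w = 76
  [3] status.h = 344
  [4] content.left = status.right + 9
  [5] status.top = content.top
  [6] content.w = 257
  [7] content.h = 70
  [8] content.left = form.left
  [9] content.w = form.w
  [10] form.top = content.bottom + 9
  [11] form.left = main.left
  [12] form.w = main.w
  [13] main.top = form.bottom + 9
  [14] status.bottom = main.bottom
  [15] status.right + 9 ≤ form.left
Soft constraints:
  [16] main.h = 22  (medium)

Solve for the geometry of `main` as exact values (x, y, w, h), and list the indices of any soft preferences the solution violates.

main = (x=100, y=322, w=257, h=49)
violated soft preferences: 16

1. main.x = 100  [form.left = main.left]
2. main.w = 257  [form.w = main.w]
3. main.y = 322  [main.top = form.bottom + 9]
4. main.h = 49  [status.bottom = main.bottom]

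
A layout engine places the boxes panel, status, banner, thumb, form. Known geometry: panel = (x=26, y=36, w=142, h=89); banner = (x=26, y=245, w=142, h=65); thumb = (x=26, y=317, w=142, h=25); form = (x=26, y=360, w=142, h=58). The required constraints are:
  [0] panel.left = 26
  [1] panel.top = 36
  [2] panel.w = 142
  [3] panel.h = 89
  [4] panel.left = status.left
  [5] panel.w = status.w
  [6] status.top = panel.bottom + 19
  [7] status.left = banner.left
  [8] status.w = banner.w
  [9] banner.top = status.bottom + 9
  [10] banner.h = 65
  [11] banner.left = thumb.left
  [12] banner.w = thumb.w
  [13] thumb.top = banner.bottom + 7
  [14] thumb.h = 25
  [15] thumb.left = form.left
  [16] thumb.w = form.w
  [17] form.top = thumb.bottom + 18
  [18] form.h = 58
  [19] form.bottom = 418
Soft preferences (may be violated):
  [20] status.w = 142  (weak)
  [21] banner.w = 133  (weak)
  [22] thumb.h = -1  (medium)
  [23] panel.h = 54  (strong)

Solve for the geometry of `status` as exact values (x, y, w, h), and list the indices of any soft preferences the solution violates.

status = (x=26, y=144, w=142, h=92)
violated soft preferences: 21, 22, 23

1. status.x = 26  [panel.left = status.left]
2. status.w = 142  [panel.w = status.w]
3. status.y = 144  [status.top = panel.bottom + 19]
4. status.h = 92  [banner.top = status.bottom + 9]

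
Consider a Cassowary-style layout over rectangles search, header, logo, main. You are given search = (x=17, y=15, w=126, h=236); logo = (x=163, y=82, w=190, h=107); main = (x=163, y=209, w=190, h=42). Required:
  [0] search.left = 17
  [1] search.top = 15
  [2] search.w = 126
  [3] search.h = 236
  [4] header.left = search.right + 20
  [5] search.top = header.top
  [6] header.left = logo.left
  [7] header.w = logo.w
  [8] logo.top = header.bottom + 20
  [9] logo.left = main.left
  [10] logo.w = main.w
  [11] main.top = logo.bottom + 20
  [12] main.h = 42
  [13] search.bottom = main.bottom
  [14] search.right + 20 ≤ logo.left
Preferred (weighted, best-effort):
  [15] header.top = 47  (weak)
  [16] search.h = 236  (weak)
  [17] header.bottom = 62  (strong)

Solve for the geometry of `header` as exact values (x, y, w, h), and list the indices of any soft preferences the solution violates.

header = (x=163, y=15, w=190, h=47)
violated soft preferences: 15

1. header.x = 163  [header.left = search.right + 20]
2. header.y = 15  [search.top = header.top]
3. header.w = 190  [header.w = logo.w]
4. header.h = 47  [logo.top = header.bottom + 20]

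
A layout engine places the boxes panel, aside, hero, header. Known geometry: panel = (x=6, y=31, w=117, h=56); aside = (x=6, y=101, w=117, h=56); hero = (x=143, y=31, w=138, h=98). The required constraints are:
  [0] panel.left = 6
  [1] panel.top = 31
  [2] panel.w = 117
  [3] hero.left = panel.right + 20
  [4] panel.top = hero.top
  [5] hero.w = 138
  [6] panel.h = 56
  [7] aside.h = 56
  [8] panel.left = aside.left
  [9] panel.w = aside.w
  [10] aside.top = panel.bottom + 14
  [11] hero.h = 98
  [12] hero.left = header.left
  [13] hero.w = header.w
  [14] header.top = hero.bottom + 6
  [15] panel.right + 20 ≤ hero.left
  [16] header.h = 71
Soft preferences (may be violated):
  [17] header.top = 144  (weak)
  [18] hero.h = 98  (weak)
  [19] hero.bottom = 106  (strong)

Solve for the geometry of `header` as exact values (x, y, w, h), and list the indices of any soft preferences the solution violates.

1. header.x = 143  [hero.left = header.left]
2. header.w = 138  [hero.w = header.w]
3. header.y = 135  [header.top = hero.bottom + 6]
4. header.h = 71  [header.h = 71]

header = (x=143, y=135, w=138, h=71)
violated soft preferences: 17, 19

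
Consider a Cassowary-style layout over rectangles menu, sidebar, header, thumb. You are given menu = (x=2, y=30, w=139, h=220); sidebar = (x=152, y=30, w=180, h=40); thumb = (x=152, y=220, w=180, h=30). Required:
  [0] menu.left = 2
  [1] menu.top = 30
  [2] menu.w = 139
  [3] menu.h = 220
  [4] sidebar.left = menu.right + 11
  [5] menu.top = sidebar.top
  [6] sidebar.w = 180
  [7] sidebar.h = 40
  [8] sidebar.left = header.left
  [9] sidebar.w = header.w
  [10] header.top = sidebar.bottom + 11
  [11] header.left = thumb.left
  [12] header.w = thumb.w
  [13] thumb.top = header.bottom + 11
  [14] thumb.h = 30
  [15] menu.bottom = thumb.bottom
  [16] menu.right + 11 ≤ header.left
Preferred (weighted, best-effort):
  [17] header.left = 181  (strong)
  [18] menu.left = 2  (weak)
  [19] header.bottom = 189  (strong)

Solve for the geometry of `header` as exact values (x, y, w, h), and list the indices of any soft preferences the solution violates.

header = (x=152, y=81, w=180, h=128)
violated soft preferences: 17, 19

1. header.x = 152  [sidebar.left = header.left]
2. header.w = 180  [sidebar.w = header.w]
3. header.y = 81  [header.top = sidebar.bottom + 11]
4. header.h = 128  [thumb.top = header.bottom + 11]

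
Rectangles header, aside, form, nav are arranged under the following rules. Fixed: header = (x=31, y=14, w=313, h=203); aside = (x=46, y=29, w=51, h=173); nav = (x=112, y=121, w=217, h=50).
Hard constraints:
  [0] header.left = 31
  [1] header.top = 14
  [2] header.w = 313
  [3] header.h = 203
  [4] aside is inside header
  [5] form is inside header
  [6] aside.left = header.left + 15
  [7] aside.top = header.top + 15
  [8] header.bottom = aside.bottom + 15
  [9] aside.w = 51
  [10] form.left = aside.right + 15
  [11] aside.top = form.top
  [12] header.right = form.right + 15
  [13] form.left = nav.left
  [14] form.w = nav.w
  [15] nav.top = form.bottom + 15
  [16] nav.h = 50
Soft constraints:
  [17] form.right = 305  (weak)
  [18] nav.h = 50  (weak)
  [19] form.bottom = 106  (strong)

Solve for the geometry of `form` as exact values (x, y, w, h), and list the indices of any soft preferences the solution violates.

1. form.x = 112  [form.left = aside.right + 15]
2. form.y = 29  [aside.top = form.top]
3. form.w = 217  [header.right = form.right + 15]
4. form.h = 77  [nav.top = form.bottom + 15]

form = (x=112, y=29, w=217, h=77)
violated soft preferences: 17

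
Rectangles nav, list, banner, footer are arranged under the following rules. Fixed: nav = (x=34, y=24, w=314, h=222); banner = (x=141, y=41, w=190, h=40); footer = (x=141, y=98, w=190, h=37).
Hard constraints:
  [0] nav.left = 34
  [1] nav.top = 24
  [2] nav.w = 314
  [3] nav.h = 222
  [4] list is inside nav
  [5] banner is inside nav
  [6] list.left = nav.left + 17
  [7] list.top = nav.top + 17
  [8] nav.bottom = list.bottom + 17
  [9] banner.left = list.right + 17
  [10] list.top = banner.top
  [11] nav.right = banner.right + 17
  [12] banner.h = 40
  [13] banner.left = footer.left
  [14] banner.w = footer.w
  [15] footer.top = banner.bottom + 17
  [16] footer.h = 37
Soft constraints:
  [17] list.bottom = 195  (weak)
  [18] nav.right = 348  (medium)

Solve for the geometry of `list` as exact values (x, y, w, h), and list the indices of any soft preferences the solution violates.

1. list.x = 51  [list.left = nav.left + 17]
2. list.y = 41  [list.top = nav.top + 17]
3. list.h = 188  [nav.bottom = list.bottom + 17]
4. list.w = 73  [banner.left = list.right + 17]

list = (x=51, y=41, w=73, h=188)
violated soft preferences: 17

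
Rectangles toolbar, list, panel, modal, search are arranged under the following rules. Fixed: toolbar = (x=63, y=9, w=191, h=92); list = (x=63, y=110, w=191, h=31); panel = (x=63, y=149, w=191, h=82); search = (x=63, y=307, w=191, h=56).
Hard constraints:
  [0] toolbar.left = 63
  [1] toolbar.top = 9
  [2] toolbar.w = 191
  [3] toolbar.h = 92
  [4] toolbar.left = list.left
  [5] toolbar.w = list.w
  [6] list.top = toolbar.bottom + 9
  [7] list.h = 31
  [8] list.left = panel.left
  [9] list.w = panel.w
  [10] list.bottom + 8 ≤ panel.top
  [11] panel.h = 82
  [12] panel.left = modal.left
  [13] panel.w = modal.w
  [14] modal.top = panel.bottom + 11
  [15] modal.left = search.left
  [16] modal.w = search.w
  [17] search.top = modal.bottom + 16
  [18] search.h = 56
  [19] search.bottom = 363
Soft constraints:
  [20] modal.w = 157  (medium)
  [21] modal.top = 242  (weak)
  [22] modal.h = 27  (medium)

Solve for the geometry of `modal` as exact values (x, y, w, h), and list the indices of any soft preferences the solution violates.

1. modal.x = 63  [panel.left = modal.left]
2. modal.w = 191  [panel.w = modal.w]
3. modal.y = 242  [modal.top = panel.bottom + 11]
4. modal.h = 49  [search.top = modal.bottom + 16]

modal = (x=63, y=242, w=191, h=49)
violated soft preferences: 20, 22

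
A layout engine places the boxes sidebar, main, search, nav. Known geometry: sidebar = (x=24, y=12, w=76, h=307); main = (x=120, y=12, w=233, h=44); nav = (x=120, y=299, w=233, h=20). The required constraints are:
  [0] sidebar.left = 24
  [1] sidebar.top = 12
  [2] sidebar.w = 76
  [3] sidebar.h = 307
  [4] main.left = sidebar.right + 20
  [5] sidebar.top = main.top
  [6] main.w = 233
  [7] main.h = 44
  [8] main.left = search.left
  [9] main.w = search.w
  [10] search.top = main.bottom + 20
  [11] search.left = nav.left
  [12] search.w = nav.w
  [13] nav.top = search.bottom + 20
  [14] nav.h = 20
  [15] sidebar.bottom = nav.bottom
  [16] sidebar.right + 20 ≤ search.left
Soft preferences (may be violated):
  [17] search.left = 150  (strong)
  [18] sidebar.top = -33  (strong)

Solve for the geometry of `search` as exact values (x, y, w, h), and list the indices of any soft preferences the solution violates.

search = (x=120, y=76, w=233, h=203)
violated soft preferences: 17, 18

1. search.x = 120  [main.left = search.left]
2. search.w = 233  [main.w = search.w]
3. search.y = 76  [search.top = main.bottom + 20]
4. search.h = 203  [nav.top = search.bottom + 20]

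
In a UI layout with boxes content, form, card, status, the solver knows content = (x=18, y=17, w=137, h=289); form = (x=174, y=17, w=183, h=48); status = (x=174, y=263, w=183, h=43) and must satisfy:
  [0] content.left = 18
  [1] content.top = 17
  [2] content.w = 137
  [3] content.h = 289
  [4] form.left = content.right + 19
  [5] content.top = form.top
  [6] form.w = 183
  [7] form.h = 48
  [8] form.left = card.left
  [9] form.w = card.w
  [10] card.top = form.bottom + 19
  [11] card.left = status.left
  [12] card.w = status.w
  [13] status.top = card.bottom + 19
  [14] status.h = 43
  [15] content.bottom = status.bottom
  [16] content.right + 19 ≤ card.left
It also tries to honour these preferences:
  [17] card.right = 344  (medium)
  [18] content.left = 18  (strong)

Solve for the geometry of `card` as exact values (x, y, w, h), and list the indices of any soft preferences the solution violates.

1. card.x = 174  [form.left = card.left]
2. card.w = 183  [form.w = card.w]
3. card.y = 84  [card.top = form.bottom + 19]
4. card.h = 160  [status.top = card.bottom + 19]

card = (x=174, y=84, w=183, h=160)
violated soft preferences: 17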